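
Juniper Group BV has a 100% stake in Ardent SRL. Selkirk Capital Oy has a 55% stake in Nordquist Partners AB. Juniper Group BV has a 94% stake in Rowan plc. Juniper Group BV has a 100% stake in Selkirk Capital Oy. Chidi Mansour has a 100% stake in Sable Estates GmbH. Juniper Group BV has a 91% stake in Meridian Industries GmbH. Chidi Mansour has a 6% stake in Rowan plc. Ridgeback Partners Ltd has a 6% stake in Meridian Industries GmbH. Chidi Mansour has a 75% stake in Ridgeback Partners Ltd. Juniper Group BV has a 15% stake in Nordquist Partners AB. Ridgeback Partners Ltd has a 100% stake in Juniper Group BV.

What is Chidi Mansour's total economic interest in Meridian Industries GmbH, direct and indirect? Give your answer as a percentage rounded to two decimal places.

Chidi reaches Meridian along 2 paths.
Via Ridgeback: 75% × 6% = 4.5%.
Via Ridgeback → Juniper: 75% × 100% × 91% = 68.25%.
Total: 4.5% + 68.25% = 72.75%.

72.75%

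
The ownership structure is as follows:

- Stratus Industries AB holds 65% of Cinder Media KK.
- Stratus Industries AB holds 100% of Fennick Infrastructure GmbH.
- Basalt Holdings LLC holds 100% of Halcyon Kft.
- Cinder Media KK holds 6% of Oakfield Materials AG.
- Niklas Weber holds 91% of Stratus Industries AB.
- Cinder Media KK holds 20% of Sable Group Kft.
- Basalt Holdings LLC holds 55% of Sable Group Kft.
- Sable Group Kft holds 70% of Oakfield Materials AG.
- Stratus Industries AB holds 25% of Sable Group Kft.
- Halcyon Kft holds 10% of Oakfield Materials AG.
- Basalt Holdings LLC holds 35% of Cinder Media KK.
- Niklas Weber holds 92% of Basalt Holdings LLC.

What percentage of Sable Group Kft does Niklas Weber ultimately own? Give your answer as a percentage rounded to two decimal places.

Niklas reaches Sable along 4 paths.
Via Basalt: 92% × 55% = 50.6%.
Via Stratus: 91% × 25% = 22.75%.
Via Basalt → Cinder: 92% × 35% × 20% = 6.44%.
Via Stratus → Cinder: 91% × 65% × 20% = 11.83%.
Total: 50.6% + 22.75% + 6.44% + 11.83% = 91.62%.

91.62%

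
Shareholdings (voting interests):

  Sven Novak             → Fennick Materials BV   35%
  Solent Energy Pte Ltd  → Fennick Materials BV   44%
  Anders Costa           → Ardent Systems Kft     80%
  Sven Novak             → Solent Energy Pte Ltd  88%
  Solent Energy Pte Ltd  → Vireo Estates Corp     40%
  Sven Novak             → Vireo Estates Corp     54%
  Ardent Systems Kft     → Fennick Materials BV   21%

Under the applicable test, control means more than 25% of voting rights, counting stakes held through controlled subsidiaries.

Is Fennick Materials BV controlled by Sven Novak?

Sven holds 88% of Solent, so Sven controls Solent.
Solent and Sven together hold 44% + 35% = 79% of Fennick, so Sven controls Fennick.

Yes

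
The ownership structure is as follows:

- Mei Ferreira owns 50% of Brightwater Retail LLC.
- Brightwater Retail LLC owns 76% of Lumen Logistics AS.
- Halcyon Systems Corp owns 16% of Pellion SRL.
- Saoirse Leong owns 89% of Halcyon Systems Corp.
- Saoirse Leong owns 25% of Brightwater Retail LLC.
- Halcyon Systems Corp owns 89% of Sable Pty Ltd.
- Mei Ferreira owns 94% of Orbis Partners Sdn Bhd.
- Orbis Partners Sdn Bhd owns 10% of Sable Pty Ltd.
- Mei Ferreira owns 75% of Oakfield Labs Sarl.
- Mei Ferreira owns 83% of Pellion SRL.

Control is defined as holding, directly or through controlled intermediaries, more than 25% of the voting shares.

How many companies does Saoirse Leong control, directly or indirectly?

Saoirse holds 89% of Halcyon, so Saoirse controls Halcyon.
Halcyon holds 89% of Sable, so Saoirse controls Sable.
No other company's threshold is met.
Saoirse controls 2 companies.

2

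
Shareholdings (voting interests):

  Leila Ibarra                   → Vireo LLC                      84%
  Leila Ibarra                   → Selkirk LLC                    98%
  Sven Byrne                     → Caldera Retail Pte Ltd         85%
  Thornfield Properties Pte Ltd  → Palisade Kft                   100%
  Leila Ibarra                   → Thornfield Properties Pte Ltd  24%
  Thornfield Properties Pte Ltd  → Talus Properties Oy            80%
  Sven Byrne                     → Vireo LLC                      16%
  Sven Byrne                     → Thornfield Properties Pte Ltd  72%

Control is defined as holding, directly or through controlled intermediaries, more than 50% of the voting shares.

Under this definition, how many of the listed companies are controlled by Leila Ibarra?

2

Leila holds 84% of Vireo, so Leila controls Vireo.
Leila holds 98% of Selkirk, so Leila controls Selkirk.
No other company's threshold is met.
Leila controls 2 companies.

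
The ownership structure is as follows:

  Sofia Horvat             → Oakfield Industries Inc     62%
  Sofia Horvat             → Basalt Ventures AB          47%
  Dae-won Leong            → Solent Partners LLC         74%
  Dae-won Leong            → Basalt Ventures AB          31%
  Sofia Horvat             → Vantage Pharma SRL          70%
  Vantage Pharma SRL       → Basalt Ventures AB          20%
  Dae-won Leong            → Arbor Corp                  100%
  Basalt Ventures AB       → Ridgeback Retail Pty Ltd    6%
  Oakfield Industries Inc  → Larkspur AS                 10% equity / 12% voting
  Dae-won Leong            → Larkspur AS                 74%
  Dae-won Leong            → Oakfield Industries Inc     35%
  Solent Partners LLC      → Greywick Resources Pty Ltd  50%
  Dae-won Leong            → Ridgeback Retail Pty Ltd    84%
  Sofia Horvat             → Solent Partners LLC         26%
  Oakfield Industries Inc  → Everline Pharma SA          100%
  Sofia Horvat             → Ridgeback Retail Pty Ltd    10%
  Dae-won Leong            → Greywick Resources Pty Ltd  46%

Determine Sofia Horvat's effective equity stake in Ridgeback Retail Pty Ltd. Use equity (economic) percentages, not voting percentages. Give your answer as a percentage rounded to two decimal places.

Sofia reaches Ridgeback along 3 paths.
Via Basalt: 47% × 6% = 2.82%.
Via Vantage → Basalt: 70% × 20% × 6% = 0.84%.
Direct stake: 10% = 10%.
Total: 2.82% + 0.84% + 10% = 13.66%.

13.66%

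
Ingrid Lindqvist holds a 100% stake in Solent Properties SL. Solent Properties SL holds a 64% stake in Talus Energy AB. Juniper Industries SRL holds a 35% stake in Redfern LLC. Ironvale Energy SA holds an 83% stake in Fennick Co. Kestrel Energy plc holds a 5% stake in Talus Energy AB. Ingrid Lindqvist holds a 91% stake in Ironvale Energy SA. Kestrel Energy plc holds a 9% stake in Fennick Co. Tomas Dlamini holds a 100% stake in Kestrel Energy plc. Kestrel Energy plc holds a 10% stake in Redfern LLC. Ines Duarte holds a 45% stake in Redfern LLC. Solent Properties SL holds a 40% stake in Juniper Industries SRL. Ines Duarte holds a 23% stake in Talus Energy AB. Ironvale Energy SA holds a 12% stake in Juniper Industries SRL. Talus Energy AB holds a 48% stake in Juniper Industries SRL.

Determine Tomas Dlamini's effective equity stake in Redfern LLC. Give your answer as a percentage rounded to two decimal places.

10.84%

Tomas reaches Redfern along 2 paths.
Via Kestrel → Talus → Juniper: 100% × 5% × 48% × 35% = 0.84%.
Via Kestrel: 100% × 10% = 10%.
Total: 0.84% + 10% = 10.84%.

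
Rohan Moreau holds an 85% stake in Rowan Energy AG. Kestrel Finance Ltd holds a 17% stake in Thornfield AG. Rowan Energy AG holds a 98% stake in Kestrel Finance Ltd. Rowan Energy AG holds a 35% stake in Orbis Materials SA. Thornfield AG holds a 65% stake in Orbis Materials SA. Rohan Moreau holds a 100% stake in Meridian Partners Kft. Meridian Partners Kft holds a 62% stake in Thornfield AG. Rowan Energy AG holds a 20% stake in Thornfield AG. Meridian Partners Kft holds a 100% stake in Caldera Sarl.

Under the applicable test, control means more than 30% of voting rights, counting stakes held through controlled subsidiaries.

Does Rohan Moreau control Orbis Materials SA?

Rohan holds 85% of Rowan, so Rohan controls Rowan.
Rowan holds 98% of Kestrel, so Rohan controls Kestrel.
Rohan holds 100% of Meridian, so Rohan controls Meridian.
Meridian and Kestrel and Rowan together hold 62% + 17% + 20% = 99% of Thornfield, so Rohan controls Thornfield.
Thornfield and Rowan together hold 65% + 35% = 100% of Orbis, so Rohan controls Orbis.

Yes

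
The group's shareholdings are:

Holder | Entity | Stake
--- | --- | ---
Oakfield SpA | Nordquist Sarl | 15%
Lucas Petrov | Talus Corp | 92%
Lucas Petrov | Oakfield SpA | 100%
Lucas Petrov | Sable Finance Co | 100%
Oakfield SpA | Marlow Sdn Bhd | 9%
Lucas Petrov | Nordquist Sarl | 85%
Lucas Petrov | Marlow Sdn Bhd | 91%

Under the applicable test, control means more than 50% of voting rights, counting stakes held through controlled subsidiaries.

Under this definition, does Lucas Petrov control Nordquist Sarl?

Lucas holds 100% of Oakfield, so Lucas controls Oakfield.
Lucas and Oakfield together hold 85% + 15% = 100% of Nordquist, so Lucas controls Nordquist.

Yes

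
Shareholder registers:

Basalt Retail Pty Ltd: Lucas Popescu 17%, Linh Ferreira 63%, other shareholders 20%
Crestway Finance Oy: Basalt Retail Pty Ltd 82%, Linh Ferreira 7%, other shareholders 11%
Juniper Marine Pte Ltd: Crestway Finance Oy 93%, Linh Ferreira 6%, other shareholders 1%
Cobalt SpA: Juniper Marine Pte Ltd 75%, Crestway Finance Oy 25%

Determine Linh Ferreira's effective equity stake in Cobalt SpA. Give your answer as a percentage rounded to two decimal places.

Linh reaches Cobalt along 5 paths.
Via Basalt → Crestway → Juniper: 63% × 82% × 93% × 75% = 36.03285%.
Via Crestway → Juniper: 7% × 93% × 75% = 4.8825%.
Via Juniper: 6% × 75% = 4.5%.
Via Basalt → Crestway: 63% × 82% × 25% = 12.915%.
Via Crestway: 7% × 25% = 1.75%.
Total: 36.03285% + 4.8825% + 4.5% + 12.915% + 1.75% = 60.08035%.
Rounded: 60.08%.

60.08%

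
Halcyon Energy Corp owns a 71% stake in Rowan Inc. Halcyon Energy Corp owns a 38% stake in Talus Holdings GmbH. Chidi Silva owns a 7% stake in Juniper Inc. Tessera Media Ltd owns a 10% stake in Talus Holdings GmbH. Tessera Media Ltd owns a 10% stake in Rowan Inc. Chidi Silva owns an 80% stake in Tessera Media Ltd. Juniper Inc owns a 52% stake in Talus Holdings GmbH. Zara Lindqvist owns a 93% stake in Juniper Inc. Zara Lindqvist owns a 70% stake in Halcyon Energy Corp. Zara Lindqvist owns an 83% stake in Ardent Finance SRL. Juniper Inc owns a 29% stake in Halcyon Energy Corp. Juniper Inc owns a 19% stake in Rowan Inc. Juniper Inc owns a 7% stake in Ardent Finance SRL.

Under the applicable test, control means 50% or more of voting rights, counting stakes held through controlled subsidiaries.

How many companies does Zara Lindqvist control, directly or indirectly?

5

Zara holds 93% of Juniper, so Zara controls Juniper.
Juniper and Zara together hold 29% + 70% = 99% of Halcyon, so Zara controls Halcyon.
Zara and Juniper together hold 83% + 7% = 90% of Ardent, so Zara controls Ardent.
Juniper and Halcyon together hold 52% + 38% = 90% of Talus, so Zara controls Talus.
Juniper and Halcyon together hold 19% + 71% = 90% of Rowan, so Zara controls Rowan.
No other company's threshold is met.
Zara controls 5 companies.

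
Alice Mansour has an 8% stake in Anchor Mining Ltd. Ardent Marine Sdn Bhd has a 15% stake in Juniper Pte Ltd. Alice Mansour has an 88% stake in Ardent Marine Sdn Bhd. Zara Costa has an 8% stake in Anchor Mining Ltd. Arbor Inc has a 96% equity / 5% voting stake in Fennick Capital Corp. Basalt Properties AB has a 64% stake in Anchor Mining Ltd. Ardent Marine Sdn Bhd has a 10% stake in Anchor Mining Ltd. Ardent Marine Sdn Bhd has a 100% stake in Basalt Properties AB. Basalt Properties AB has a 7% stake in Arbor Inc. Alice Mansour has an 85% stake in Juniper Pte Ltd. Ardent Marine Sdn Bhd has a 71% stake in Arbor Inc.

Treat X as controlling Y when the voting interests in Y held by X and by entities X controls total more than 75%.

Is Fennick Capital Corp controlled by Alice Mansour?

No

Alice holds 88% of Ardent, so Alice controls Ardent.
Ardent holds 100% of Basalt, so Alice controls Basalt.
Basalt and Ardent together hold 7% + 71% = 78% of Arbor, so Alice controls Arbor.
Basalt and Ardent and Alice together hold 64% + 10% + 8% = 82% of Anchor, so Alice controls Anchor.
Alice and Ardent together hold 85% + 15% = 100% of Juniper, so Alice controls Juniper.
In Fennick, Alice's side holds only 5%, not > 75%.
So Alice does not control Fennick.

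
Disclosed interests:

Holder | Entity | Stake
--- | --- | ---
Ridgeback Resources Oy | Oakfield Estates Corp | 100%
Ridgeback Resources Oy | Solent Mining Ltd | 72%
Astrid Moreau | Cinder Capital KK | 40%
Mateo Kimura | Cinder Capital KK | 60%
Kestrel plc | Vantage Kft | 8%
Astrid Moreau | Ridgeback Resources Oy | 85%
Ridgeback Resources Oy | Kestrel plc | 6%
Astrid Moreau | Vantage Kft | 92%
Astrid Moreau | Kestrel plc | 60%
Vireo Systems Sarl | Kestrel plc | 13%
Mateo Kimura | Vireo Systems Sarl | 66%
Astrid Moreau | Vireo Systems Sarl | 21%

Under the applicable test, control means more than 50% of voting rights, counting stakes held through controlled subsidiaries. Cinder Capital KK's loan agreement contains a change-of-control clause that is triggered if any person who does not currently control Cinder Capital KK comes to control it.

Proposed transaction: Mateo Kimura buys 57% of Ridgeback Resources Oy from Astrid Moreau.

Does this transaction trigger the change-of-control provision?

The purchase adds only to Mateo's holdings (Astrid's stake shrinks), so Mateo is the only person who could newly come to control Cinder.
Mateo holds 60% of Cinder, so Mateo controls Cinder.
So Mateo already controls Cinder before the transaction.
After the purchase, Mateo holds 57% of Ridgeback directly, and Astrid's stake falls to 28%.
Mateo controlled Cinder already, so this is not a new person acquiring control; every other person's position is unchanged or reduced.
No new person acquires control, so the clause is not triggered.

No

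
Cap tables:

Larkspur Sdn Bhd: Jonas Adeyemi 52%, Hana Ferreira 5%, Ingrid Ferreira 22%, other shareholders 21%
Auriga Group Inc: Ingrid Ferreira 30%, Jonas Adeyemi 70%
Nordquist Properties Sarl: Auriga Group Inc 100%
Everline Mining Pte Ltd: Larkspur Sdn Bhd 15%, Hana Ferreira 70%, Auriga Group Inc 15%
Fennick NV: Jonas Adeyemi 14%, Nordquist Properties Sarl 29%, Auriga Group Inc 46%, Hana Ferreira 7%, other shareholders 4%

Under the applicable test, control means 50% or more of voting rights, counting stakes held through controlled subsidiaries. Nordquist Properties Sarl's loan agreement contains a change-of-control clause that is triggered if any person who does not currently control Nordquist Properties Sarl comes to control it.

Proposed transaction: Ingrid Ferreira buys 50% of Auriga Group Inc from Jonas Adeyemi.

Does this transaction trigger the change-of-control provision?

The purchase adds only to Ingrid's holdings (Jonas's stake shrinks), so Ingrid is the only person who could newly come to control Nordquist.
Ingrid's largest direct stake is 30% in Auriga, which does not meet the threshold, so Ingrid controls no company.
Neither Ingrid nor any entity Ingrid controls holds any voting interest in Nordquist.
So before the transaction, Ingrid does not control Nordquist.
After the purchase, Ingrid's direct stake in Auriga rises to 30% + 50% = 80%, and Jonas's stake falls to 20%.
Ingrid holds 80% of Auriga, so Ingrid controls Auriga.
Auriga holds 100% of Nordquist, so Ingrid controls Nordquist.
Ingrid did not control Nordquist before and does after, so the clause is triggered.

Yes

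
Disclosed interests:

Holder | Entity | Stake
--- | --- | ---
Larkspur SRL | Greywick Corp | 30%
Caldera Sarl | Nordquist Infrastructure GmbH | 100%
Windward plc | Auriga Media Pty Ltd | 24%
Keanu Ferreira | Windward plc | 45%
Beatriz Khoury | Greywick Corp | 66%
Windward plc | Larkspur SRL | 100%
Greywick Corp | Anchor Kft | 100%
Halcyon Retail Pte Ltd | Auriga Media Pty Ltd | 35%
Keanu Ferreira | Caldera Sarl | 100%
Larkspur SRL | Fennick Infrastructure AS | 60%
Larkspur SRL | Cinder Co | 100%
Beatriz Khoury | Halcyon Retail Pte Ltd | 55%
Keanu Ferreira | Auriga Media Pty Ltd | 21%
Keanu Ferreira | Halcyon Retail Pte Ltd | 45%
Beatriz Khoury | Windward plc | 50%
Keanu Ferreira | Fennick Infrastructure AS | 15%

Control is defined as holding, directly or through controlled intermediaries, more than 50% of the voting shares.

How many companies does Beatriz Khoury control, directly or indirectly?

Beatriz holds 55% of Halcyon, so Beatriz controls Halcyon.
Beatriz holds 66% of Greywick, so Beatriz controls Greywick.
Greywick holds 100% of Anchor, so Beatriz controls Anchor.
No other company's threshold is met.
Beatriz controls 3 companies.

3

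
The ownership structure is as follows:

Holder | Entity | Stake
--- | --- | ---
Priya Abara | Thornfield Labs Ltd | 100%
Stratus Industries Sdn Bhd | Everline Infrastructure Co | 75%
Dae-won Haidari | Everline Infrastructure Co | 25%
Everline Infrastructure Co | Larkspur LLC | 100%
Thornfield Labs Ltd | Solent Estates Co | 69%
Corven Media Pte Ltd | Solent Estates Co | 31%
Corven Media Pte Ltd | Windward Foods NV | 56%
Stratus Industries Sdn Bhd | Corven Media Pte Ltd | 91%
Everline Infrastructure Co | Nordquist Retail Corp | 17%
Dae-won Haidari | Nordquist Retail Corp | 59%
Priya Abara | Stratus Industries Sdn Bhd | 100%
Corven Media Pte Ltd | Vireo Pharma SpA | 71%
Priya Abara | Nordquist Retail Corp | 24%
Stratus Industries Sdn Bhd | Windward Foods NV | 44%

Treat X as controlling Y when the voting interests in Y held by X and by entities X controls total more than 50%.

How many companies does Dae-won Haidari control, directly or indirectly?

Dae-won holds 59% of Nordquist, so Dae-won controls Nordquist.
No other company's threshold is met.
Dae-won controls 1 company.

1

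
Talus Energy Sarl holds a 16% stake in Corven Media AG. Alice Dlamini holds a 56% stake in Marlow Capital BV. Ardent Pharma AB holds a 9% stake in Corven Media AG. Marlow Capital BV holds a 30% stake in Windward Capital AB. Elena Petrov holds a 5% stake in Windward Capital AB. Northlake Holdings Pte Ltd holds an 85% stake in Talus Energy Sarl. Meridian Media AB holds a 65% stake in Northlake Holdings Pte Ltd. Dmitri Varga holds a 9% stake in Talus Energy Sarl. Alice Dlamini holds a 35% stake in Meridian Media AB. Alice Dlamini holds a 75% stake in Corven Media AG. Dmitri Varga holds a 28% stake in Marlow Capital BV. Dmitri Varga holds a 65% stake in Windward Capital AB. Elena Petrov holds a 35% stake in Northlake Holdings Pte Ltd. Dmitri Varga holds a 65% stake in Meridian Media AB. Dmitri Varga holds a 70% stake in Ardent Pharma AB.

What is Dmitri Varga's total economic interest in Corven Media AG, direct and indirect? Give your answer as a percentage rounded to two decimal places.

Dmitri reaches Corven along 3 paths.
Via Meridian → Northlake → Talus: 65% × 65% × 85% × 16% = 5.746%.
Via Talus: 9% × 16% = 1.44%.
Via Ardent: 70% × 9% = 6.3%.
Total: 5.746% + 1.44% + 6.3% = 13.486%.
Rounded: 13.49%.

13.49%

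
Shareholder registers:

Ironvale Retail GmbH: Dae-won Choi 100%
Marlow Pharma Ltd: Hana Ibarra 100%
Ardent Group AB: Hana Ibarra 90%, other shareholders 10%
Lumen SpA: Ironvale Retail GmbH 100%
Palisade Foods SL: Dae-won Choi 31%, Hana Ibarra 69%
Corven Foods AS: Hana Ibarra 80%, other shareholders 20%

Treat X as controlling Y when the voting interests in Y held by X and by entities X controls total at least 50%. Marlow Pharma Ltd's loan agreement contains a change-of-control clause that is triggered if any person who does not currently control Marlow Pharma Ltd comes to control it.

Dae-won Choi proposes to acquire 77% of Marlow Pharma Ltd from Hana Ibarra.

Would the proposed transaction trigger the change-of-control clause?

Yes

The purchase adds only to Dae-won's holdings (Hana's stake shrinks), so Dae-won is the only person who could newly come to control Marlow.
Dae-won holds 100% of Ironvale, so Dae-won controls Ironvale.
Ironvale holds 100% of Lumen, so Dae-won controls Lumen.
Neither Dae-won nor any entity Dae-won controls holds any voting interest in Marlow.
So before the transaction, Dae-won does not control Marlow.
After the purchase, Dae-won holds 77% of Marlow directly, and Hana's stake falls to 23%.
Dae-won holds 77% of Marlow, so Dae-won controls Marlow.
Dae-won did not control Marlow before and does after, so the clause is triggered.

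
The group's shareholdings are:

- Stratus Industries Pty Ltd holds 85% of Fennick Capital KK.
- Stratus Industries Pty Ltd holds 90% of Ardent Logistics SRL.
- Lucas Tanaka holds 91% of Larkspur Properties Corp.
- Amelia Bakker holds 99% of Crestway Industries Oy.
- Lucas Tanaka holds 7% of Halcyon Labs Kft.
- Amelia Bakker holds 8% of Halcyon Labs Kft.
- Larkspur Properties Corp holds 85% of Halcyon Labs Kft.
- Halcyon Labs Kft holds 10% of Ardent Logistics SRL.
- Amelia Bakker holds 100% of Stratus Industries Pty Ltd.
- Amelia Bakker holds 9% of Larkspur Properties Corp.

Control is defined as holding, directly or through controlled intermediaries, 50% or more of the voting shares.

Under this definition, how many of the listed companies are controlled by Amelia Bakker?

Amelia holds 100% of Stratus, so Amelia controls Stratus.
Stratus holds 90% of Ardent, so Amelia controls Ardent.
Amelia holds 99% of Crestway, so Amelia controls Crestway.
Stratus holds 85% of Fennick, so Amelia controls Fennick.
No other company's threshold is met.
Amelia controls 4 companies.

4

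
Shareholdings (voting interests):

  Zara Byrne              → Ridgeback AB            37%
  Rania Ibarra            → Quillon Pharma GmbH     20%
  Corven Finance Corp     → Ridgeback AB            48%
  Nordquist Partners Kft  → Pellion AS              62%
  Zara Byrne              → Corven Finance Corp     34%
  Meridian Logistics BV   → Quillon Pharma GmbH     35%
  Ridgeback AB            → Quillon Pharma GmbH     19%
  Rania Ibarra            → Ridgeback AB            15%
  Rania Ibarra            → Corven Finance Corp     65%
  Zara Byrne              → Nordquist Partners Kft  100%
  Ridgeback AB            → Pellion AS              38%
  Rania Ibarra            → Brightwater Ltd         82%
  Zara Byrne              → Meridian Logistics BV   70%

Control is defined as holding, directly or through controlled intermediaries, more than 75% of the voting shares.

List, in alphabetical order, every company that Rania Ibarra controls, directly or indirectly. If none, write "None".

Rania holds 82% of Brightwater, so Rania controls Brightwater.
No other company's threshold is met.

Brightwater Ltd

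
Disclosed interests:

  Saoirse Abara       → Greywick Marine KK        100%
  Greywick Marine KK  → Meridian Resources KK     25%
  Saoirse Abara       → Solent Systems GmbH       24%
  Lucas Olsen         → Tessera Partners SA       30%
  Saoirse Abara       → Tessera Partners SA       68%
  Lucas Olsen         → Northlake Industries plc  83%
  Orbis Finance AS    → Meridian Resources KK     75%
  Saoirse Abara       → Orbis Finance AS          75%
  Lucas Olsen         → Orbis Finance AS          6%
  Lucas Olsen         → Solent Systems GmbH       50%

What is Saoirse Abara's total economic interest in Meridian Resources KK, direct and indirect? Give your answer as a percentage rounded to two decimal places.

Saoirse reaches Meridian along 2 paths.
Via Orbis: 75% × 75% = 56.25%.
Via Greywick: 100% × 25% = 25%.
Total: 56.25% + 25% = 81.25%.

81.25%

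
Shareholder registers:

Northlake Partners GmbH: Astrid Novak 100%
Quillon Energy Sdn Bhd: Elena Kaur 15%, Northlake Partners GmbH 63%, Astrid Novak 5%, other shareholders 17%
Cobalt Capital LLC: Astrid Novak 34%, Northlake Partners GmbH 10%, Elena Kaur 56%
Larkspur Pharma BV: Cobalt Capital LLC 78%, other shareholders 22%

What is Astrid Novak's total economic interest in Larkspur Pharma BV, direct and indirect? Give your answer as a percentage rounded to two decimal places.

Astrid reaches Larkspur along 2 paths.
Via Cobalt: 34% × 78% = 26.52%.
Via Northlake → Cobalt: 100% × 10% × 78% = 7.8%.
Total: 26.52% + 7.8% = 34.32%.

34.32%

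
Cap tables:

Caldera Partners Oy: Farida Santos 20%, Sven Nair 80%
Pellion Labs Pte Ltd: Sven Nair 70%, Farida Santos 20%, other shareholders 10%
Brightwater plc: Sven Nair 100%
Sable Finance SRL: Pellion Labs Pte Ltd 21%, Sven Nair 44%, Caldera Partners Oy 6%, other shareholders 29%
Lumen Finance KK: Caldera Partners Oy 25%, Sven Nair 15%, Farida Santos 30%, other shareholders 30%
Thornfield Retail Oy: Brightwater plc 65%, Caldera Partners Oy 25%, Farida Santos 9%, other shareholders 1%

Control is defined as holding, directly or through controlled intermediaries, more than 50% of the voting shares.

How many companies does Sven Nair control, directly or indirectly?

5

Sven holds 80% of Caldera, so Sven controls Caldera.
Sven holds 70% of Pellion, so Sven controls Pellion.
Sven holds 100% of Brightwater, so Sven controls Brightwater.
Pellion and Sven and Caldera together hold 21% + 44% + 6% = 71% of Sable, so Sven controls Sable.
Brightwater and Caldera together hold 65% + 25% = 90% of Thornfield, so Sven controls Thornfield.
No other company's threshold is met.
Sven controls 5 companies.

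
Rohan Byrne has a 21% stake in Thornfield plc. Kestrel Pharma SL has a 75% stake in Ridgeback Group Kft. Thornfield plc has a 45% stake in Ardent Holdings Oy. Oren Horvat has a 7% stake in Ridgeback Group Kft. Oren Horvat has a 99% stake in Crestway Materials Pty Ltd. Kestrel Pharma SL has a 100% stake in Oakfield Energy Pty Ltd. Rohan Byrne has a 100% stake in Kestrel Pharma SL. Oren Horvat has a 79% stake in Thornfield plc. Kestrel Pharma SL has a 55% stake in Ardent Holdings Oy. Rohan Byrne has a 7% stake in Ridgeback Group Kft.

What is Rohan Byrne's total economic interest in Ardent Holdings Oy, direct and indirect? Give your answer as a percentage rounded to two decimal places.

64.45%

Rohan reaches Ardent along 2 paths.
Via Thornfield: 21% × 45% = 9.45%.
Via Kestrel: 100% × 55% = 55%.
Total: 9.45% + 55% = 64.45%.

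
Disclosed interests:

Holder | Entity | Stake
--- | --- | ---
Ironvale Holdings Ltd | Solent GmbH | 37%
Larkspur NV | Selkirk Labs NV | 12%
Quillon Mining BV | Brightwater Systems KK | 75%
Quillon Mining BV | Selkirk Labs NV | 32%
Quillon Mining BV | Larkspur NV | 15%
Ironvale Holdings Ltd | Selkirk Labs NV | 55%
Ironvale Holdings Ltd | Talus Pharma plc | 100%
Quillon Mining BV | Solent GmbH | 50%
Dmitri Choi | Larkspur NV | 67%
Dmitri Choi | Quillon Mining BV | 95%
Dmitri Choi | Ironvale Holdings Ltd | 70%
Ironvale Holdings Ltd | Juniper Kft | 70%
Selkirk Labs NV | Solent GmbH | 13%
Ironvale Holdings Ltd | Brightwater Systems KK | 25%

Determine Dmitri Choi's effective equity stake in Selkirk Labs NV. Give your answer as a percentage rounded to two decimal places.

Dmitri reaches Selkirk along 4 paths.
Via Quillon: 95% × 32% = 30.4%.
Via Ironvale: 70% × 55% = 38.5%.
Via Quillon → Larkspur: 95% × 15% × 12% = 1.71%.
Via Larkspur: 67% × 12% = 8.04%.
Total: 30.4% + 38.5% + 1.71% + 8.04% = 78.65%.

78.65%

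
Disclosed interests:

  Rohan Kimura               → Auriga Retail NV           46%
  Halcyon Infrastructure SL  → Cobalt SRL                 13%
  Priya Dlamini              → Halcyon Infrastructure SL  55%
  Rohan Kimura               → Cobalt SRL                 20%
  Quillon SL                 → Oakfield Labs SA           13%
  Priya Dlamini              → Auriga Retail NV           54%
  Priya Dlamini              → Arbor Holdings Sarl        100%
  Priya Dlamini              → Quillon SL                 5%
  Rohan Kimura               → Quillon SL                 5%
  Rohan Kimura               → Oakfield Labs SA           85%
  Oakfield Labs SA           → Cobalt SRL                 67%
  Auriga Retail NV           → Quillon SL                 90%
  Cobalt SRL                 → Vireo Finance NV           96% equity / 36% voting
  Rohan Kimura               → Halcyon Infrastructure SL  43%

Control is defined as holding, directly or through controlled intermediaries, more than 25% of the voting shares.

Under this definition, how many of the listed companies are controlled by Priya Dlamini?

4

Priya holds 55% of Halcyon, so Priya controls Halcyon.
Priya holds 54% of Auriga, so Priya controls Auriga.
Auriga and Priya together hold 90% + 5% = 95% of Quillon, so Priya controls Quillon.
Priya holds 100% of Arbor, so Priya controls Arbor.
No other company's threshold is met.
Priya controls 4 companies.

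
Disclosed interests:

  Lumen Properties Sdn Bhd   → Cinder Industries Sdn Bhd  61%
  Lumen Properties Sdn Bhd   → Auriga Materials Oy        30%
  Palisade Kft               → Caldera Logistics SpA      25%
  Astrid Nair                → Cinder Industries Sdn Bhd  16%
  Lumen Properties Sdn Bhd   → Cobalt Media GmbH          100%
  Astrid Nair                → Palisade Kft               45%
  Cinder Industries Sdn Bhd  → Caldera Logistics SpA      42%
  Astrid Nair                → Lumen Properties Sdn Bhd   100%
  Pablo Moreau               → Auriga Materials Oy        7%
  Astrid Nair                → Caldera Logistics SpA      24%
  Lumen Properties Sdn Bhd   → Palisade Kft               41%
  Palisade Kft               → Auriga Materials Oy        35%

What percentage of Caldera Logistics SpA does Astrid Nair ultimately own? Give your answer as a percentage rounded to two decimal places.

77.84%

Astrid reaches Caldera along 5 paths.
Via Lumen → Cinder: 100% × 61% × 42% = 25.62%.
Via Cinder: 16% × 42% = 6.72%.
Direct stake: 24% = 24%.
Via Lumen → Palisade: 100% × 41% × 25% = 10.25%.
Via Palisade: 45% × 25% = 11.25%.
Total: 25.62% + 6.72% + 24% + 10.25% + 11.25% = 77.84%.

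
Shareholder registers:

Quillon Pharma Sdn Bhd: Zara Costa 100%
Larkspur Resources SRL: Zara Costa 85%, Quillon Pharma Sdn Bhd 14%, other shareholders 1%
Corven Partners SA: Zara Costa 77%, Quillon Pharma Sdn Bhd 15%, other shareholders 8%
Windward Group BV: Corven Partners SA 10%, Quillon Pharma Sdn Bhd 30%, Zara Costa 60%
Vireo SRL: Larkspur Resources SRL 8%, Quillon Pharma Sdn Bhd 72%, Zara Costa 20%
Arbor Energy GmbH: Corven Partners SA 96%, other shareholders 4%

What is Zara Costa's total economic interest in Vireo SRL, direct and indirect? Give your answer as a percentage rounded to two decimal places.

99.92%

Zara reaches Vireo along 4 paths.
Via Larkspur: 85% × 8% = 6.8%.
Via Quillon → Larkspur: 100% × 14% × 8% = 1.12%.
Via Quillon: 100% × 72% = 72%.
Direct stake: 20% = 20%.
Total: 6.8% + 1.12% + 72% + 20% = 99.92%.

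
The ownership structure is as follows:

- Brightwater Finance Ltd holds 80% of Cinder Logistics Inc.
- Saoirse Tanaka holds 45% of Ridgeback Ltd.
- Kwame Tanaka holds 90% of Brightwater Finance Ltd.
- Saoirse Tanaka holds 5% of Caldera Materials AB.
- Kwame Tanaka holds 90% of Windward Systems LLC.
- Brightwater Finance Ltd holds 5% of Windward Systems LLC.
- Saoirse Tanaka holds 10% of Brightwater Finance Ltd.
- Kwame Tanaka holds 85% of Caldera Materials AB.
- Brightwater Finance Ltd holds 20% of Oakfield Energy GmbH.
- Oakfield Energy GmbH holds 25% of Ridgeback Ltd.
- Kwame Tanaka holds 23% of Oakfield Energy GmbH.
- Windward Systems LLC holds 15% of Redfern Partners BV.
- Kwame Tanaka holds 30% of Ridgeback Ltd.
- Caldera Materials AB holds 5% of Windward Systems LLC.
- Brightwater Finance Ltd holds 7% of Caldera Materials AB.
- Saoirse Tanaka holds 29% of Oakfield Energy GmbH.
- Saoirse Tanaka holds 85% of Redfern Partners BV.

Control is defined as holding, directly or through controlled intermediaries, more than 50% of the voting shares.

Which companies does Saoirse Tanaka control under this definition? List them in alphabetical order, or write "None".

Saoirse holds 85% of Redfern, so Saoirse controls Redfern.
No other company's threshold is met.

Redfern Partners BV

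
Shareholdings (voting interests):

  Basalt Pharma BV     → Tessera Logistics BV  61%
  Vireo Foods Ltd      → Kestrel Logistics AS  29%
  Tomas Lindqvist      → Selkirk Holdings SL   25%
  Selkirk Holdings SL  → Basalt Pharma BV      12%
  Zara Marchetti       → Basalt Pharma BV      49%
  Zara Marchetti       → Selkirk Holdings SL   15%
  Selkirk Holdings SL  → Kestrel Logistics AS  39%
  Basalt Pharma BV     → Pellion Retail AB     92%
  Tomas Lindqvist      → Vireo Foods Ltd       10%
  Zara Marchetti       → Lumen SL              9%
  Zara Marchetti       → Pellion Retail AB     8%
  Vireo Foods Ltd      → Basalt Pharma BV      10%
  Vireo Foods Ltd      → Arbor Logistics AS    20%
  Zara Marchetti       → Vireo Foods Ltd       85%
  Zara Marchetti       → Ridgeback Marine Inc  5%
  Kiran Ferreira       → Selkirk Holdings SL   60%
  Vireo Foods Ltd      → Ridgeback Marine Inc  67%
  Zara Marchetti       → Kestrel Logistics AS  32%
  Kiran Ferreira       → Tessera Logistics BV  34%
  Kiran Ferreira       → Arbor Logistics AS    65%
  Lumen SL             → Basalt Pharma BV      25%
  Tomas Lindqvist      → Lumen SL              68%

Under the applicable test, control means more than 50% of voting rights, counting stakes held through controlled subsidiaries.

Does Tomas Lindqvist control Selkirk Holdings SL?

No

Tomas holds 68% of Lumen, so Tomas controls Lumen.
In Selkirk, Tomas's side holds only 25%, not > 50%.
So Tomas does not control Selkirk.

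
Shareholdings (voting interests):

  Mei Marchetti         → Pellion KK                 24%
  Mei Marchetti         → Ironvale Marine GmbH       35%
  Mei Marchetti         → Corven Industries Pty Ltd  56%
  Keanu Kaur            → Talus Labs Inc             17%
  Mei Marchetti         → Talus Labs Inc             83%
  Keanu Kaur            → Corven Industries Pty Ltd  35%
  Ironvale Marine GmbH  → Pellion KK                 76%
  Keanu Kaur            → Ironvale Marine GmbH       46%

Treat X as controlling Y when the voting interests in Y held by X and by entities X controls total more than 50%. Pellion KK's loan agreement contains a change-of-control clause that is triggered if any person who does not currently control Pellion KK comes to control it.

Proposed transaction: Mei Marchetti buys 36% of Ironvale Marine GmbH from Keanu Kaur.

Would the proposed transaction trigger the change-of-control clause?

The purchase adds only to Mei's holdings (Keanu's stake shrinks), so Mei is the only person who could newly come to control Pellion.
Mei holds 83% of Talus, so Mei controls Talus.
Mei holds 56% of Corven, so Mei controls Corven.
In Pellion, Mei's side holds only 24%, not > 50%.
So before the transaction, Mei does not control Pellion.
After the purchase, Mei's direct stake in Ironvale rises to 35% + 36% = 71%, and Keanu's stake falls to 10%.
Mei holds 71% of Ironvale, so Mei controls Ironvale.
Ironvale and Mei together hold 76% + 24% = 100% of Pellion, so Mei controls Pellion.
Mei did not control Pellion before and does after, so the clause is triggered.

Yes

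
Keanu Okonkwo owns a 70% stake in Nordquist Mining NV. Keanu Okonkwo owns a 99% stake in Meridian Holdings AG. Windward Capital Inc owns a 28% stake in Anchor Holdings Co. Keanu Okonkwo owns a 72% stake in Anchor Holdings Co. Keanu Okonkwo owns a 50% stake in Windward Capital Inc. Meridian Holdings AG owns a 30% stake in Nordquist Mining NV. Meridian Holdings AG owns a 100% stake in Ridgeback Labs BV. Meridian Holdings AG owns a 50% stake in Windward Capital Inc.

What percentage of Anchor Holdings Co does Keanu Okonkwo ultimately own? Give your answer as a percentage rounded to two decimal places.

99.86%

Keanu reaches Anchor along 3 paths.
Direct stake: 72% = 72%.
Via Windward: 50% × 28% = 14%.
Via Meridian → Windward: 99% × 50% × 28% = 13.86%.
Total: 72% + 14% + 13.86% = 99.86%.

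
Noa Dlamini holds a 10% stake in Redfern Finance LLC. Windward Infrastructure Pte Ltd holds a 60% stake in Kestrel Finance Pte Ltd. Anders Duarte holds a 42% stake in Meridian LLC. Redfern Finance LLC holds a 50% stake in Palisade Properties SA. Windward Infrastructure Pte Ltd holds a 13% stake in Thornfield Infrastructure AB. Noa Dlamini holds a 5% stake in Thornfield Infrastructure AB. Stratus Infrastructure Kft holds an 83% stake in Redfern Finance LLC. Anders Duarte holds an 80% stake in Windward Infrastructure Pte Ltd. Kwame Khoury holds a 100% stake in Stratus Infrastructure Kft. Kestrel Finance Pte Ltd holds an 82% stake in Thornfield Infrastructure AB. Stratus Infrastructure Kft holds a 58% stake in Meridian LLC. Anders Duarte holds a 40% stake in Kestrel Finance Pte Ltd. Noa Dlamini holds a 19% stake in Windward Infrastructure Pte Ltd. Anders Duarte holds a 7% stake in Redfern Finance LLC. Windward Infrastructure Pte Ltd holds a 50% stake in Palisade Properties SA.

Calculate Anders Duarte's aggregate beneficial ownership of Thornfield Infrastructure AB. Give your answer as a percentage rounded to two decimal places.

82.56%

Anders reaches Thornfield along 3 paths.
Via Windward: 80% × 13% = 10.4%.
Via Windward → Kestrel: 80% × 60% × 82% = 39.36%.
Via Kestrel: 40% × 82% = 32.8%.
Total: 10.4% + 39.36% + 32.8% = 82.56%.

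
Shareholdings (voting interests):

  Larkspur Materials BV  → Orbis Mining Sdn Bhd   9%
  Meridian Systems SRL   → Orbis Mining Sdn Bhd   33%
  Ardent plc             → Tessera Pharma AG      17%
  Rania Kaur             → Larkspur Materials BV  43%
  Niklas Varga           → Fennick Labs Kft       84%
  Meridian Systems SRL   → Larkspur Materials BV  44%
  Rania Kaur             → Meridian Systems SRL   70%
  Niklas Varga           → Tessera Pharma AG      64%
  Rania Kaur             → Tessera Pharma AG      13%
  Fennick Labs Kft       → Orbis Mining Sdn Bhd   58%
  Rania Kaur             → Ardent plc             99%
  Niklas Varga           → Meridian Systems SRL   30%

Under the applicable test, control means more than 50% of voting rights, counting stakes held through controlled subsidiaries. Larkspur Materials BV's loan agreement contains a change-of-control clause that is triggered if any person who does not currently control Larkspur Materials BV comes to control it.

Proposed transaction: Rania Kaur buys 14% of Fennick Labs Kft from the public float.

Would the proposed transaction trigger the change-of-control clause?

The purchase changes only Rania's holdings, so Rania is the only person who could newly come to control Larkspur.
Rania holds 70% of Meridian, so Rania controls Meridian.
Meridian and Rania together hold 44% + 43% = 87% of Larkspur, so Rania controls Larkspur.
So Rania already controls Larkspur before the transaction.
After the purchase, Rania holds 14% of Fennick directly.
Rania controlled Larkspur already, so this is not a new person acquiring control; every other person's position is unchanged or reduced.
No new person acquires control, so the clause is not triggered.

No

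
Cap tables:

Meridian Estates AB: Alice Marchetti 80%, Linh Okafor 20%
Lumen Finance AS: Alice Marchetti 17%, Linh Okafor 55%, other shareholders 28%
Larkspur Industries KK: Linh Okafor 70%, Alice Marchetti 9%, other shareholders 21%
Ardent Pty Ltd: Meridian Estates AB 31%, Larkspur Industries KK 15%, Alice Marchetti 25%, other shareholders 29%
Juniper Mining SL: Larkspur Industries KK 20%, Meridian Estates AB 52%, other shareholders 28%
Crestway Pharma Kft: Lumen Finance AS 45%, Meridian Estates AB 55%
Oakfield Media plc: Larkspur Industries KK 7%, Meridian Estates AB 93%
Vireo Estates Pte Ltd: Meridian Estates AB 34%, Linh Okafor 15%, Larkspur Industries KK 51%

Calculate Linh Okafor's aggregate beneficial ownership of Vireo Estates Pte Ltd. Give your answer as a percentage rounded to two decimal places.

57.50%

Linh reaches Vireo along 3 paths.
Via Meridian: 20% × 34% = 6.8%.
Direct stake: 15% = 15%.
Via Larkspur: 70% × 51% = 35.7%.
Total: 6.8% + 15% + 35.7% = 57.5%.
Rounded: 57.50%.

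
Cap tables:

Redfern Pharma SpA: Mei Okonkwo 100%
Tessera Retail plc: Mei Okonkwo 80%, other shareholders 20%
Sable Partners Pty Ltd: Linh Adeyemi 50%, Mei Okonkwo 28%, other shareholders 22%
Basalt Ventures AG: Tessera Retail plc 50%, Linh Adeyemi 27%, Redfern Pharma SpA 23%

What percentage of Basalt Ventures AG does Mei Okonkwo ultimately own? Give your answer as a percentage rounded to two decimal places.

63.00%

Mei reaches Basalt along 2 paths.
Via Tessera: 80% × 50% = 40%.
Via Redfern: 100% × 23% = 23%.
Total: 40% + 23% = 63%.
Rounded: 63.00%.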